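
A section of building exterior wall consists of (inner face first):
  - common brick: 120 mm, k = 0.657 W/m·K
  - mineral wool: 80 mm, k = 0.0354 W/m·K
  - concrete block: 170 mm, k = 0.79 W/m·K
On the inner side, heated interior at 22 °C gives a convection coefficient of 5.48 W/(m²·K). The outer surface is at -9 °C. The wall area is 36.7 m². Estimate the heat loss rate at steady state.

Series thermal resistances:
R_inner film = 1/(h_i·A) = 1/(5.48×36.7) = 0.004972 K/W
R_common brick = L/(kA) = 0.12/(0.657×36.7) = 0.004977 K/W
R_mineral wool = L/(kA) = 0.08/(0.0354×36.7) = 0.06158 K/W
R_concrete block = L/(kA) = 0.17/(0.79×36.7) = 0.005863 K/W
R_total = 0.07739 K/W
Q = ΔT / R_total = 31 / 0.07739

Q ≈ 401 W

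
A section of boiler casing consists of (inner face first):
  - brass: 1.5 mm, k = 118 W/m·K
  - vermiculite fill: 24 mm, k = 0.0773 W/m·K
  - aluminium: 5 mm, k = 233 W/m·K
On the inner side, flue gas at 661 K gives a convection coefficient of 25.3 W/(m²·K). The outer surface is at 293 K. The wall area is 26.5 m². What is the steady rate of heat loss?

Q ≈ 27900 W

Treating each layer as a thermal resistance in series:
R_inner film = 1/(h_i·A) = 1/(25.3×26.5) = 0.001492 K/W
R_brass = L/(kA) = 0.0015/(118×26.5) = 4.797×10^-7 K/W
R_vermiculite fill = L/(kA) = 0.024/(0.0773×26.5) = 0.01172 K/W
R_aluminium = L/(kA) = 0.005/(233×26.5) = 8.098×10^-7 K/W
R_total = 0.01321 K/W
Q = ΔT / R_total = 368 / 0.01321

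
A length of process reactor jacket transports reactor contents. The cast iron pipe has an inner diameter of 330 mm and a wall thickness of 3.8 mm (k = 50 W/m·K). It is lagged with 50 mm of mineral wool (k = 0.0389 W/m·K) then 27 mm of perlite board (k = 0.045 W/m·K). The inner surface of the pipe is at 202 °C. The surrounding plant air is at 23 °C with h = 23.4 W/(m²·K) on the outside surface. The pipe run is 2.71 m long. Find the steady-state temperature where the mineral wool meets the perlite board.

Radial resistances (cylindrical: R_cond = ln(r_o/r_i)/(2πkL), R_conv = 1/(h·2πrL)):
R_cast iron pipe wall = ln(168.8/165)/(2π×50×2.71) = 2.674×10^-5 K/W
R_mineral wool = ln(218.8/168.8)/(2π×0.0389×2.71) = 0.3917 K/W
R_perlite board = ln(245.8/218.8)/(2π×0.045×2.71) = 0.1519 K/W
R_outer film = 1/(h_o·2πr_oL) = 1/(23.4×2π×0.2458×2.71) = 0.01021 K/W
R_total = 0.5538 K/W
Q = ΔT/R_total = 179/0.5538
Q = 323 W
T_interface = T_inner − Q·ΣR(inner→interface) = 202 − 323×0.3917

T ≈ 75.4 °C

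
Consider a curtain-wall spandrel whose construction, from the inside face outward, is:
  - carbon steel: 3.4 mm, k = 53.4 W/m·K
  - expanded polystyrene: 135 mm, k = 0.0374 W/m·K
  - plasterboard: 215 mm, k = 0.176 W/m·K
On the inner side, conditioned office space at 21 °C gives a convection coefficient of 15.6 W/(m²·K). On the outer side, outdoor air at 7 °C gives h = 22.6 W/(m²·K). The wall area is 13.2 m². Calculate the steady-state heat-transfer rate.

Q ≈ 37.4 W

Model the wall as resistances in series:
R_inner film = 1/(h_i·A) = 1/(15.6×13.2) = 0.004856 K/W
R_carbon steel = L/(kA) = 0.0034/(53.4×13.2) = 4.824×10^-6 K/W
R_expanded polystyrene = L/(kA) = 0.135/(0.0374×13.2) = 0.2735 K/W
R_plasterboard = L/(kA) = 0.215/(0.176×13.2) = 0.09254 K/W
R_outer film = 1/(h_o·A) = 1/(22.6×13.2) = 0.003352 K/W
R_total = 0.3742 K/W
Q = ΔT / R_total = 14 / 0.3742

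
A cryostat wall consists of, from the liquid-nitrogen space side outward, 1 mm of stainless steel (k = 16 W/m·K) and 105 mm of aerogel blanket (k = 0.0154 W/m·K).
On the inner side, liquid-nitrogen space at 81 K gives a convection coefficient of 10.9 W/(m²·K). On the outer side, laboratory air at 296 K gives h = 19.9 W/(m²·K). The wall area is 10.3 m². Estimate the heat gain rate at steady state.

Q ≈ 318 W

Using the resistance-network approach (series):
R_inner film = 1/(h_i·A) = 1/(10.9×10.3) = 0.008907 K/W
R_stainless steel = L/(kA) = 0.001/(16×10.3) = 6.068×10^-6 K/W
R_aerogel blanket = L/(kA) = 0.105/(0.0154×10.3) = 0.662 K/W
R_outer film = 1/(h_o·A) = 1/(19.9×10.3) = 0.004879 K/W
R_total = 0.6758 K/W
Q = ΔT / R_total = 215 / 0.6758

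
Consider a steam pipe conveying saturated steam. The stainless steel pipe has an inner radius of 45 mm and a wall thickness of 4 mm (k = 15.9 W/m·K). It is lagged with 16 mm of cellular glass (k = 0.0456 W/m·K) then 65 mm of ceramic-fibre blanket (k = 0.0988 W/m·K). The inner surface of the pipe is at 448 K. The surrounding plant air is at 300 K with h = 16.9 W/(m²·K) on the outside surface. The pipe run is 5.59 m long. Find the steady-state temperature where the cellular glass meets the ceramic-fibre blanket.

For a radial system each layer contributes R = ln(r_out/r_in)/(2πkL); films add R = 1/(hA).
R_stainless steel pipe wall = ln(49/45)/(2π×15.9×5.59) = 1.525×10^-4 K/W
R_cellular glass = ln(65/49)/(2π×0.0456×5.59) = 0.1764 K/W
R_ceramic-fibre blanket = ln(130/65)/(2π×0.0988×5.59) = 0.1997 K/W
R_outer film = 1/(h_o·2πr_oL) = 1/(16.9×2π×0.13×5.59) = 0.01296 K/W
R_total = 0.3893 K/W
Q = ΔT/R_total = 148/0.3893
Q = 380 W
T_interface = T_inner − Q·ΣR(inner→interface) = 448 − 380×0.1766

T ≈ 381 K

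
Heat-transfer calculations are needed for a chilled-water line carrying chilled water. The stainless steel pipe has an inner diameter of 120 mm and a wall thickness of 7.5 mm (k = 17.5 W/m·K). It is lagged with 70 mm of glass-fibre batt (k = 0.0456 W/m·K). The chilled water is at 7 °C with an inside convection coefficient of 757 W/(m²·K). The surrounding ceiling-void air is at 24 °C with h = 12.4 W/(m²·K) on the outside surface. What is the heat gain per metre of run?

q′ ≈ 6.59 W/m

Cylindrical conduction, so R = ln(r₂/r₁)/(2πkL) per layer, in series:
R_inner film = 1/(h_i·2πr₁L) = 1/(757×2π×0.06×1) = 0.003504 K/W
R_stainless steel pipe wall = ln(67.5/60)/(2π×17.5×1) = 0.001071 K/W
R_glass-fibre batt = ln(137.5/67.5)/(2π×0.0456×1) = 2.483 K/W
R_outer film = 1/(h_o·2πr_oL) = 1/(12.4×2π×0.1375×1) = 0.09335 K/W
R_total = 2.581 K/W
Q = ΔT/R_total = 17/2.581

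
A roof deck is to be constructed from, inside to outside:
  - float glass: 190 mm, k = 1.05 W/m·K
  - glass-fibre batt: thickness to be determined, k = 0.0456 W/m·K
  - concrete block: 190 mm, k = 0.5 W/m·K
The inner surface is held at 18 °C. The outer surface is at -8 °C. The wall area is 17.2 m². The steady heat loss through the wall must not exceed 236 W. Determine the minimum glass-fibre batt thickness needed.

L ≈ 60.8 mm

Thermal resistances in series:
R_float glass = L/(kA) = 0.19/(1.05×17.2) = 0.01052 K/W
R_concrete block = L/(kA) = 0.19/(0.5×17.2) = 0.02209 K/W
Sum of the known resistances R_other = 0.03261 K/W
Required total resistance R_tot = ΔT/Q_allow = 26/236 = 0.1102 K/W
R_glass-fibre batt = R_tot − R_other = 0.07756 K/W
L = R·k·A = 0.07756×0.0456×17.2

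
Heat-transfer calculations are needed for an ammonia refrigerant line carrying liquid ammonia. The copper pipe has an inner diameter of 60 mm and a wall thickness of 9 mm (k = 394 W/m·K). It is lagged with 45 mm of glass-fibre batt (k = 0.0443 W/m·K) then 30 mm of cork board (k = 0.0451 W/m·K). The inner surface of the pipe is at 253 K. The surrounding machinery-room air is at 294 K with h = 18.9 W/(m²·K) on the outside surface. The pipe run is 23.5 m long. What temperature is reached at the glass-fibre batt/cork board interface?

Radial resistances (cylindrical: R_cond = ln(r_o/r_i)/(2πkL), R_conv = 1/(h·2πrL)):
R_copper pipe wall = ln(39/30)/(2π×394×23.5) = 4.51×10^-6 K/W
R_glass-fibre batt = ln(84/39)/(2π×0.0443×23.5) = 0.1173 K/W
R_cork board = ln(114/84)/(2π×0.0451×23.5) = 0.04586 K/W
R_outer film = 1/(h_o·2πr_oL) = 1/(18.9×2π×0.114×23.5) = 0.003143 K/W
R_total = 0.1663 K/W
Q = ΔT/R_total = 41/0.1663
Q = 247 W
T_interface = T_inner + Q·ΣR(inner→interface) = 253 + 247×0.1173

T ≈ 282 K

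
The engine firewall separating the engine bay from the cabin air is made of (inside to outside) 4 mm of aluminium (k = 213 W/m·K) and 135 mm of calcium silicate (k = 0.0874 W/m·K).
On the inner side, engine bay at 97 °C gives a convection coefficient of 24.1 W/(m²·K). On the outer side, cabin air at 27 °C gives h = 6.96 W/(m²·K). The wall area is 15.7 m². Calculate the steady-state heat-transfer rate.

Q ≈ 635 W

Thermal resistances in series:
R_inner film = 1/(h_i·A) = 1/(24.1×15.7) = 0.002643 K/W
R_aluminium = L/(kA) = 0.004/(213×15.7) = 1.196×10^-6 K/W
R_calcium silicate = L/(kA) = 0.135/(0.0874×15.7) = 0.09838 K/W
R_outer film = 1/(h_o·A) = 1/(6.96×15.7) = 0.009151 K/W
R_total = 0.1102 K/W
Q = ΔT / R_total = 70 / 0.1102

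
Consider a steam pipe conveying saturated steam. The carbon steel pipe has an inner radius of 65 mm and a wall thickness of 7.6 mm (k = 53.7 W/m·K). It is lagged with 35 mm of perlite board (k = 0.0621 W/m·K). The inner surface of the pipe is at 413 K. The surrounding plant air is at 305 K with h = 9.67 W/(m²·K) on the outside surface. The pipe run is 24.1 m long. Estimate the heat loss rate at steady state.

Treating each annulus and film as a series resistance:
R_carbon steel pipe wall = ln(72.6/65)/(2π×53.7×24.1) = 1.36×10^-5 K/W
R_perlite board = ln(107.6/72.6)/(2π×0.0621×24.1) = 0.04184 K/W
R_outer film = 1/(h_o·2πr_oL) = 1/(9.67×2π×0.1076×24.1) = 0.006347 K/W
R_total = 0.0482 K/W
Q = ΔT/R_total = 108/0.0482

Q ≈ 2240 W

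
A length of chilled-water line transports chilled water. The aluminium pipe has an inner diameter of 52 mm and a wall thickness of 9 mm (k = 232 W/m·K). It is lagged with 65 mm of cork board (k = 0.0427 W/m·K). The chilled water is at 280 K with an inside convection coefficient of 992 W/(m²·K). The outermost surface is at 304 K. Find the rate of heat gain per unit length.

q′ ≈ 6.12 W/m

Per-layer cylindrical resistances, series-summed:
R_inner film = 1/(h_i·2πr₁L) = 1/(992×2π×0.026×1) = 0.006171 K/W
R_aluminium pipe wall = ln(35/26)/(2π×232×1) = 2.039×10^-4 K/W
R_cork board = ln(100/35)/(2π×0.0427×1) = 3.913 K/W
R_total = 3.919 K/W
Q = ΔT/R_total = 24/3.919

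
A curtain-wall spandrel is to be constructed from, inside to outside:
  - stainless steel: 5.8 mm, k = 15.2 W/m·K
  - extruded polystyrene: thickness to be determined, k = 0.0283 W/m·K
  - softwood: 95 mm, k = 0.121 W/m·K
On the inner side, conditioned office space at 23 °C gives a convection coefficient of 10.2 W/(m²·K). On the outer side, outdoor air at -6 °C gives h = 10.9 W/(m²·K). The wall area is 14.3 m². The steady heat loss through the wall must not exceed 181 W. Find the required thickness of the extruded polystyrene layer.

L ≈ 37.2 mm

Thermal resistances in series:
R_inner film = 1/(h_i·A) = 1/(10.2×14.3) = 0.006856 K/W
R_stainless steel = L/(kA) = 0.0058/(15.2×14.3) = 2.668×10^-5 K/W
R_softwood = L/(kA) = 0.095/(0.121×14.3) = 0.0549 K/W
R_outer film = 1/(h_o·A) = 1/(10.9×14.3) = 0.006416 K/W
Sum of the known resistances R_other = 0.0682 K/W
Required total resistance R_tot = ΔT/Q_allow = 29/181 = 0.1602 K/W
R_extruded polystyrene = R_tot − R_other = 0.09202 K/W
L = R·k·A = 0.09202×0.0283×14.3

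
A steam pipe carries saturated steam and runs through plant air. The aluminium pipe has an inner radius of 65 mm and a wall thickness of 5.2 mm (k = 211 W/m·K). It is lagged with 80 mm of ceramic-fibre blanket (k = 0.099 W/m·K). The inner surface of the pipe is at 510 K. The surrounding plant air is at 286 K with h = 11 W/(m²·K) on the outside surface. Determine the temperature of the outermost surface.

T ≈ 302 K

For a radial system each layer contributes R = ln(r_out/r_in)/(2πkL); films add R = 1/(hA).
R_aluminium pipe wall = ln(70.2/65)/(2π×211×1) = 5.805×10^-5 K/W
R_ceramic-fibre blanket = ln(150.2/70.2)/(2π×0.099×1) = 1.223 K/W
R_outer film = 1/(h_o·2πr_oL) = 1/(11×2π×0.1502×1) = 0.09633 K/W
R_total = 1.319 K/W
Q = ΔT/R_total = 224/1.319
Q = 170 W/m
T_interface = T_inner − Q·ΣR(inner→interface) = 510 − 170×1.223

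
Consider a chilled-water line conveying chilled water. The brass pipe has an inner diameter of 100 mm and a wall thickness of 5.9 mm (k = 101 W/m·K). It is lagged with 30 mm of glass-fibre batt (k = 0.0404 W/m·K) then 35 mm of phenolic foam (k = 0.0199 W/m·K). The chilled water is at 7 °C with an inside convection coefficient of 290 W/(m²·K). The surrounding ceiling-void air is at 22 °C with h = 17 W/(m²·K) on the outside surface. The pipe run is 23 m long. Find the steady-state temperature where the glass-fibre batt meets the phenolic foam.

T ≈ 12.7 °C

For a radial system each layer contributes R = ln(r_out/r_in)/(2πkL); films add R = 1/(hA).
R_inner film = 1/(h_i·2πr₁L) = 1/(290×2π×0.05×23) = 4.772×10^-4 K/W
R_brass pipe wall = ln(55.9/50)/(2π×101×23) = 7.642×10^-6 K/W
R_glass-fibre batt = ln(85.9/55.9)/(2π×0.0404×23) = 0.07359 K/W
R_phenolic foam = ln(120.9/85.9)/(2π×0.0199×23) = 0.1188 K/W
R_outer film = 1/(h_o·2πr_oL) = 1/(17×2π×0.1209×23) = 0.003367 K/W
R_total = 0.1963 K/W
Q = ΔT/R_total = 15/0.1963
Q = 76.4 W
T_interface = T_inner + Q·ΣR(inner→interface) = 7 + 76.4×0.07407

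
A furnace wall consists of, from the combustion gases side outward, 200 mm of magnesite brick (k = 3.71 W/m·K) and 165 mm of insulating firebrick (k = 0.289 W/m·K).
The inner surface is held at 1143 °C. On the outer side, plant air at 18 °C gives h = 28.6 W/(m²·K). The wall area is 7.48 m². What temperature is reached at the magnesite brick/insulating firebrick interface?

T ≈ 1050 °C

Treating each layer as a thermal resistance in series:
R_magnesite brick = L/(kA) = 0.2/(3.71×7.48) = 0.007207 K/W
R_insulating firebrick = L/(kA) = 0.165/(0.289×7.48) = 0.07633 K/W
R_outer film = 1/(h_o·A) = 1/(28.6×7.48) = 0.004674 K/W
R_total = 0.08821 K/W;  Q = ΔT/R_total = 1125/0.08821 = 12750 W
T_interface = T_inner − Q·ΣR(inner→interface) = 1143 − 12800×0.007207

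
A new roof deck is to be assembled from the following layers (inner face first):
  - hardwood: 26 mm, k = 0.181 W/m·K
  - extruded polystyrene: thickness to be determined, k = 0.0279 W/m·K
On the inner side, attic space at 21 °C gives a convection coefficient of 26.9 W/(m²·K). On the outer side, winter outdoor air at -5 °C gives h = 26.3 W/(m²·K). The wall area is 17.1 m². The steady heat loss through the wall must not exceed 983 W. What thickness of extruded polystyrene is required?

L ≈ 6.51 mm

Using the resistance-network approach (series):
R_inner film = 1/(h_i·A) = 1/(26.9×17.1) = 0.002174 K/W
R_hardwood = L/(kA) = 0.026/(0.181×17.1) = 0.0084 K/W
R_outer film = 1/(h_o·A) = 1/(26.3×17.1) = 0.002224 K/W
Sum of the known resistances R_other = 0.0128 K/W
Required total resistance R_tot = ΔT/Q_allow = 26/983 = 0.02645 K/W
R_extruded polystyrene = R_tot − R_other = 0.01365 K/W
L = R·k·A = 0.01365×0.0279×17.1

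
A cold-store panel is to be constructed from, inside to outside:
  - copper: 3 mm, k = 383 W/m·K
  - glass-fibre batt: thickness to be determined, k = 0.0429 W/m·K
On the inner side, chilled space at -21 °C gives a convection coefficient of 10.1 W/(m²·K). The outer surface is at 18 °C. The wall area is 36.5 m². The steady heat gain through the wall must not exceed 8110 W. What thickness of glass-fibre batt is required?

L ≈ 3.28 mm

Thermal resistances in series:
R_inner film = 1/(h_i·A) = 1/(10.1×36.5) = 0.002713 K/W
R_copper = L/(kA) = 0.003/(383×36.5) = 2.146×10^-7 K/W
Sum of the known resistances R_other = 0.002713 K/W
Required total resistance R_tot = ΔT/Q_allow = 39/8110 = 0.004809 K/W
R_glass-fibre batt = R_tot − R_other = 0.002096 K/W
L = R·k·A = 0.002096×0.0429×36.5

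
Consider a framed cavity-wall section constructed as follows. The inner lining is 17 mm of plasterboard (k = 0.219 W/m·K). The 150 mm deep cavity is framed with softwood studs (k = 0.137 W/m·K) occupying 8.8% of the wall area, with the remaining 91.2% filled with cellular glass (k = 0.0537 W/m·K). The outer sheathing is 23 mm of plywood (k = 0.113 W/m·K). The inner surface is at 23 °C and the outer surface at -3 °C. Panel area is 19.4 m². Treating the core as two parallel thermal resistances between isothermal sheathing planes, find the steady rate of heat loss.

Sheathing layers in series; stud and cavity paths in parallel between them.
R_inner = 0.017/(0.219×19.4) = 0.004001 K/W
R_stud  = 0.15/(0.137×0.088×19.4) = 0.6413 K/W
R_cav   = 0.15/(0.0537×0.912×19.4) = 0.1579 K/W
1/R_core = 1/R_stud + 1/R_cav → R_core = 0.1267 K/W
R_outer = 0.023/(0.113×19.4) = 0.01049 K/W
R_total = 0.1412 K/W
Q = ΔT/R_total = 26/0.1412

Q ≈ 184 W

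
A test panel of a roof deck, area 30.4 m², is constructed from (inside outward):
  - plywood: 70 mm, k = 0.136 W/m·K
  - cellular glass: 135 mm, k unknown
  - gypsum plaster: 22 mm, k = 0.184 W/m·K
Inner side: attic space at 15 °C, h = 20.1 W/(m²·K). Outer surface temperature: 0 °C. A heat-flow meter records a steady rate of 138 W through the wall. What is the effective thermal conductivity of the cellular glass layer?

k ≈ 0.0515 W/(m·K)

Series thermal resistances:
R_inner film = 1/(h_i·A) = 1/(20.1×30.4) = 0.001637 K/W
R_plywood = L/(kA) = 0.07/(0.136×30.4) = 0.01693 K/W
R_gypsum plaster = L/(kA) = 0.022/(0.184×30.4) = 0.003933 K/W
Sum of known resistances R_other = 0.0225 K/W
Total R = ΔT/Q = 15/138 = 0.1087 K/W
R_cellular glass = R_total − R_other = 0.08619 K/W
k = L/(R·A) = 0.135/(0.08619×30.4)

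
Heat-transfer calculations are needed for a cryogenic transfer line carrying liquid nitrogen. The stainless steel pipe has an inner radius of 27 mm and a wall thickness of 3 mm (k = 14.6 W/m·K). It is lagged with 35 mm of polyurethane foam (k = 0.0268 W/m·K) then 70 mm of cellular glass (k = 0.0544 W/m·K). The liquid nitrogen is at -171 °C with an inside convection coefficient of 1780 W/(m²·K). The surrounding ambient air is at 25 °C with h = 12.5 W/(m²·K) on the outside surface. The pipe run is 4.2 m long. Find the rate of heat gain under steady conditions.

Per-layer cylindrical resistances, series-summed:
R_inner film = 1/(h_i·2πr₁L) = 1/(1780×2π×0.027×4.2) = 7.885×10^-4 K/W
R_stainless steel pipe wall = ln(30/27)/(2π×14.6×4.2) = 2.735×10^-4 K/W
R_polyurethane foam = ln(65/30)/(2π×0.0268×4.2) = 1.093 K/W
R_cellular glass = ln(135/65)/(2π×0.0544×4.2) = 0.5091 K/W
R_outer film = 1/(h_o·2πr_oL) = 1/(12.5×2π×0.135×4.2) = 0.02246 K/W
R_total = 1.626 K/W
Q = ΔT/R_total = 196/1.626

Q ≈ 121 W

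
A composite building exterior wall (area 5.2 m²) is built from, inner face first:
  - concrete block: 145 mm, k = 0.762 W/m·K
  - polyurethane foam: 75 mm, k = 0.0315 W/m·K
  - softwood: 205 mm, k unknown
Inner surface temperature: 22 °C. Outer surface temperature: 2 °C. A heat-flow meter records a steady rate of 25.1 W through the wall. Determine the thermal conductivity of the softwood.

Thermal resistances in series:
R_concrete block = L/(kA) = 0.145/(0.762×5.2) = 0.03659 K/W
R_polyurethane foam = L/(kA) = 0.075/(0.0315×5.2) = 0.4579 K/W
Sum of known resistances R_other = 0.4945 K/W
Total R = ΔT/Q = 20/25.1 = 0.7968 K/W
R_softwood = R_total − R_other = 0.3023 K/W
k = L/(R·A) = 0.205/(0.3023×5.2)

k ≈ 0.13 W/(m·K)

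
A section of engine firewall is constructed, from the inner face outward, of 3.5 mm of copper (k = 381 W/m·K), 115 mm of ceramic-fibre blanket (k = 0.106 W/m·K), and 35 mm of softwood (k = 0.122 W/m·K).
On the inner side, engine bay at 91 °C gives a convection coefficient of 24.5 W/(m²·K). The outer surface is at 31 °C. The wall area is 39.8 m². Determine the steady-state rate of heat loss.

Model the wall as resistances in series:
R_inner film = 1/(h_i·A) = 1/(24.5×39.8) = 0.001026 K/W
R_copper = L/(kA) = 0.0035/(381×39.8) = 2.308×10^-7 K/W
R_ceramic-fibre blanket = L/(kA) = 0.115/(0.106×39.8) = 0.02726 K/W
R_softwood = L/(kA) = 0.035/(0.122×39.8) = 0.007208 K/W
R_total = 0.03549 K/W
Q = ΔT / R_total = 60 / 0.03549

Q ≈ 1690 W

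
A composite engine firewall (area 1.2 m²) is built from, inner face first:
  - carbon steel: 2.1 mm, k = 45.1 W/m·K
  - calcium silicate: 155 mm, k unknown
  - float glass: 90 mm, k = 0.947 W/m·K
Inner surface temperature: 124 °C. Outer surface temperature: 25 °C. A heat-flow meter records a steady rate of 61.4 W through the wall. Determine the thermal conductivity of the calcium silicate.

Model the wall as resistances in series:
R_carbon steel = L/(kA) = 0.0021/(45.1×1.2) = 3.88×10^-5 K/W
R_float glass = L/(kA) = 0.09/(0.947×1.2) = 0.0792 K/W
Sum of known resistances R_other = 0.07924 K/W
Total R = ΔT/Q = 99/61.4 = 1.612 K/W
R_calcium silicate = R_total − R_other = 1.533 K/W
k = L/(R·A) = 0.155/(1.533×1.2)

k ≈ 0.0842 W/(m·K)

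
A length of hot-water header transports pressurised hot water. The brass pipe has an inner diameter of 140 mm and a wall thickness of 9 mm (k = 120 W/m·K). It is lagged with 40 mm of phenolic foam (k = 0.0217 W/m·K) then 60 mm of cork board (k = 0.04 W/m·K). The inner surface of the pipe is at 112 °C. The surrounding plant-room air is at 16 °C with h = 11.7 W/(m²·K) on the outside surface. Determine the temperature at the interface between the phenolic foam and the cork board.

Radial resistances (cylindrical: R_cond = ln(r_o/r_i)/(2πkL), R_conv = 1/(h·2πrL)):
R_brass pipe wall = ln(79/70)/(2π×120×1) = 1.604×10^-4 K/W
R_phenolic foam = ln(119/79)/(2π×0.0217×1) = 3.005 K/W
R_cork board = ln(179/119)/(2π×0.04×1) = 1.624 K/W
R_outer film = 1/(h_o·2πr_oL) = 1/(11.7×2π×0.179×1) = 0.07599 K/W
R_total = 4.705 K/W
Q = ΔT/R_total = 96/4.705
Q = 20.4 W/m
T_interface = T_inner − Q·ΣR(inner→interface) = 112 − 20.4×3.005

T ≈ 50.7 °C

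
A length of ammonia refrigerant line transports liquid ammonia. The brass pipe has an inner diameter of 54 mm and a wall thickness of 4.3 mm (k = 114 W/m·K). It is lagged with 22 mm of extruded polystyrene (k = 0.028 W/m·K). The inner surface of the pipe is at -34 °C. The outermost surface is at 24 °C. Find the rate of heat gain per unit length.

q′ ≈ 19.2 W/m

Treating each annulus and film as a series resistance:
R_brass pipe wall = ln(31.3/27)/(2π×114×1) = 2.063×10^-4 K/W
R_extruded polystyrene = ln(53.3/31.3)/(2π×0.028×1) = 3.026 K/W
R_total = 3.026 K/W
Q = ΔT/R_total = 58/3.026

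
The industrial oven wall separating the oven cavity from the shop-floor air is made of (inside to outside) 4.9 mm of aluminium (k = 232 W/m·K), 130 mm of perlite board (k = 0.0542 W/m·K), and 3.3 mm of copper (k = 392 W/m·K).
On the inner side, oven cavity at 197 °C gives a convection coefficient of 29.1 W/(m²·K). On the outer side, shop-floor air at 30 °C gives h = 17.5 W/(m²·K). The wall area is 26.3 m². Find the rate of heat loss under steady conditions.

Thermal resistances in series:
R_inner film = 1/(h_i·A) = 1/(29.1×26.3) = 0.001307 K/W
R_aluminium = L/(kA) = 0.0049/(232×26.3) = 8.031×10^-7 K/W
R_perlite board = L/(kA) = 0.13/(0.0542×26.3) = 0.0912 K/W
R_copper = L/(kA) = 0.0033/(392×26.3) = 3.201×10^-7 K/W
R_outer film = 1/(h_o·A) = 1/(17.5×26.3) = 0.002173 K/W
R_total = 0.09468 K/W
Q = ΔT / R_total = 167 / 0.09468

Q ≈ 1760 W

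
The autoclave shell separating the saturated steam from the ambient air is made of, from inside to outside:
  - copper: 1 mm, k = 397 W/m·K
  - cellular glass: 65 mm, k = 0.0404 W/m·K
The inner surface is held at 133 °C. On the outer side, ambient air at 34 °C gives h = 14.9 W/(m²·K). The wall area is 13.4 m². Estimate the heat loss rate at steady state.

Q ≈ 792 W

Thermal resistances in series:
R_copper = L/(kA) = 0.001/(397×13.4) = 1.88×10^-7 K/W
R_cellular glass = L/(kA) = 0.065/(0.0404×13.4) = 0.1201 K/W
R_outer film = 1/(h_o·A) = 1/(14.9×13.4) = 0.005009 K/W
R_total = 0.1251 K/W
Q = ΔT / R_total = 99 / 0.1251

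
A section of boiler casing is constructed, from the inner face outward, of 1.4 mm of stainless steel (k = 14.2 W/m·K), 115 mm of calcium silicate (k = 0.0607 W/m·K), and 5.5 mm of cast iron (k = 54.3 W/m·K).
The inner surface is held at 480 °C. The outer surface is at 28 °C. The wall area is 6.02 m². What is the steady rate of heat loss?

Model the wall as resistances in series:
R_stainless steel = L/(kA) = 0.0014/(14.2×6.02) = 1.638×10^-5 K/W
R_calcium silicate = L/(kA) = 0.115/(0.0607×6.02) = 0.3147 K/W
R_cast iron = L/(kA) = 0.0055/(54.3×6.02) = 1.683×10^-5 K/W
R_total = 0.3147 K/W
Q = ΔT / R_total = 452 / 0.3147

Q ≈ 1440 W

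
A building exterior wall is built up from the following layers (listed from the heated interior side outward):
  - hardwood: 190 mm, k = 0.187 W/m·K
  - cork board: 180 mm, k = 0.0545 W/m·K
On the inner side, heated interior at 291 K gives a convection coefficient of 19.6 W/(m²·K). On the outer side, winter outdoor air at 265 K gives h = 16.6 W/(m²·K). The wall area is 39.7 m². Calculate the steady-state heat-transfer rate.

Model the wall as resistances in series:
R_inner film = 1/(h_i·A) = 1/(19.6×39.7) = 0.001285 K/W
R_hardwood = L/(kA) = 0.19/(0.187×39.7) = 0.02559 K/W
R_cork board = L/(kA) = 0.18/(0.0545×39.7) = 0.08319 K/W
R_outer film = 1/(h_o·A) = 1/(16.6×39.7) = 0.001517 K/W
R_total = 0.1116 K/W
Q = ΔT / R_total = 26 / 0.1116

Q ≈ 233 W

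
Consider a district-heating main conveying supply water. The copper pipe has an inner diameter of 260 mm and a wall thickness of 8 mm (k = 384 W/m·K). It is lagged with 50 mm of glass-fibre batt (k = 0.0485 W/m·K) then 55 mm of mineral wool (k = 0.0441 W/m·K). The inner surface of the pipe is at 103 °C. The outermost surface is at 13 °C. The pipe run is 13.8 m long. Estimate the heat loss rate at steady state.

Q ≈ 640 W

For a radial system each layer contributes R = ln(r_out/r_in)/(2πkL); films add R = 1/(hA).
R_copper pipe wall = ln(138/130)/(2π×384×13.8) = 1.794×10^-6 K/W
R_glass-fibre batt = ln(188/138)/(2π×0.0485×13.8) = 0.07352 K/W
R_mineral wool = ln(243/188)/(2π×0.0441×13.8) = 0.06711 K/W
R_total = 0.1406 K/W
Q = ΔT/R_total = 90/0.1406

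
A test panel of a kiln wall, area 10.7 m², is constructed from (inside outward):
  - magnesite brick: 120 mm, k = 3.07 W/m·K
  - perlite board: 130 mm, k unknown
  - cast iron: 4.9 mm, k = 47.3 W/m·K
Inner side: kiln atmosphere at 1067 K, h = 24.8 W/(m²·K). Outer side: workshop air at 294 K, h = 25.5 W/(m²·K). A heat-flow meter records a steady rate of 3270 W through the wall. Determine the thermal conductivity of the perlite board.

k ≈ 0.0539 W/(m·K)

Thermal resistances in series:
R_inner film = 1/(h_i·A) = 1/(24.8×10.7) = 0.003768 K/W
R_magnesite brick = L/(kA) = 0.12/(3.07×10.7) = 0.003653 K/W
R_cast iron = L/(kA) = 0.0049/(47.3×10.7) = 9.682×10^-6 K/W
R_outer film = 1/(h_o·A) = 1/(25.5×10.7) = 0.003665 K/W
Sum of known resistances R_other = 0.0111 K/W
Total R = ΔT/Q = 773/3270 = 0.2364 K/W
R_perlite board = R_total − R_other = 0.2253 K/W
k = L/(R·A) = 0.13/(0.2253×10.7)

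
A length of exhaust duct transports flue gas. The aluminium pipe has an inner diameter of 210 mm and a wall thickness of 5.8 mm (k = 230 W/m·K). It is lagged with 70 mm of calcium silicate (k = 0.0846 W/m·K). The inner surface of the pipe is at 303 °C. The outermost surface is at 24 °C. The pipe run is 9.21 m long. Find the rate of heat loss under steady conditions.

Radial resistances (cylindrical: R_cond = ln(r_o/r_i)/(2πkL), R_conv = 1/(h·2πrL)):
R_aluminium pipe wall = ln(110.8/105)/(2π×230×9.21) = 4.04×10^-6 K/W
R_calcium silicate = ln(180.8/110.8)/(2π×0.0846×9.21) = 0.1 K/W
R_total = 0.1 K/W
Q = ΔT/R_total = 279/0.1

Q ≈ 2790 W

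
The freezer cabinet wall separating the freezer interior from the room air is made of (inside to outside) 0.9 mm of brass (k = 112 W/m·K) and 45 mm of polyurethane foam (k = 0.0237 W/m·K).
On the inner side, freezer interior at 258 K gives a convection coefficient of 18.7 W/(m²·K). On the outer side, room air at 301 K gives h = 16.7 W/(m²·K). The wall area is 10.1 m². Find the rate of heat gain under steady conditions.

Q ≈ 216 W

Model the wall as resistances in series:
R_inner film = 1/(h_i·A) = 1/(18.7×10.1) = 0.005295 K/W
R_brass = L/(kA) = 0.0009/(112×10.1) = 7.956×10^-7 K/W
R_polyurethane foam = L/(kA) = 0.045/(0.0237×10.1) = 0.188 K/W
R_outer film = 1/(h_o·A) = 1/(16.7×10.1) = 0.005929 K/W
R_total = 0.1992 K/W
Q = ΔT / R_total = 43 / 0.1992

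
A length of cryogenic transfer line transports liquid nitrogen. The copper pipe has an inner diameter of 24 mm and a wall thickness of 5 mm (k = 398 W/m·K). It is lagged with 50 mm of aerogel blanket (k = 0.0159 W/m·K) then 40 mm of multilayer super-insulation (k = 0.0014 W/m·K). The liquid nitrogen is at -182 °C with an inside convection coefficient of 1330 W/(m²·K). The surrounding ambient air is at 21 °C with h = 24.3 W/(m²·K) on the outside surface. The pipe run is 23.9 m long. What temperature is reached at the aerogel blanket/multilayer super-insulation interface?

T ≈ -140 °C

Per-layer cylindrical resistances, series-summed:
R_inner film = 1/(h_i·2πr₁L) = 1/(1330×2π×0.012×23.9) = 4.172×10^-4 K/W
R_copper pipe wall = ln(17/12)/(2π×398×23.9) = 5.828×10^-6 K/W
R_aerogel blanket = ln(67/17)/(2π×0.0159×23.9) = 0.5744 K/W
R_multilayer super-insulation = ln(107/67)/(2π×0.0014×23.9) = 2.227 K/W
R_outer film = 1/(h_o·2πr_oL) = 1/(24.3×2π×0.107×23.9) = 0.002561 K/W
R_total = 2.804 K/W
Q = ΔT/R_total = 203/2.804
Q = 72.4 W
T_interface = T_inner + Q·ΣR(inner→interface) = -182 + 72.4×0.5748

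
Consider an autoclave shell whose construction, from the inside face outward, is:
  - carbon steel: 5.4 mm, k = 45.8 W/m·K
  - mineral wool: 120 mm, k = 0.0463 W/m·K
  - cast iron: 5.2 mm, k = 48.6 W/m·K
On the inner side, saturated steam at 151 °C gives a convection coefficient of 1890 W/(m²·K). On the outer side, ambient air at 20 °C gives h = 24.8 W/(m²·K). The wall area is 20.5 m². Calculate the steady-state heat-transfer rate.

Treating each layer as a thermal resistance in series:
R_inner film = 1/(h_i·A) = 1/(1890×20.5) = 2.581×10^-5 K/W
R_carbon steel = L/(kA) = 0.0054/(45.8×20.5) = 5.751×10^-6 K/W
R_mineral wool = L/(kA) = 0.12/(0.0463×20.5) = 0.1264 K/W
R_cast iron = L/(kA) = 0.0052/(48.6×20.5) = 5.219×10^-6 K/W
R_outer film = 1/(h_o·A) = 1/(24.8×20.5) = 0.001967 K/W
R_total = 0.1284 K/W
Q = ΔT / R_total = 131 / 0.1284

Q ≈ 1020 W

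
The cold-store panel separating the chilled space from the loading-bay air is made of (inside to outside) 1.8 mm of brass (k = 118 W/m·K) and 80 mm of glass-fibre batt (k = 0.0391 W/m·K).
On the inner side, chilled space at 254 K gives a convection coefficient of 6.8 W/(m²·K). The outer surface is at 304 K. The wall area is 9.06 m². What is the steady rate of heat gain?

Model the wall as resistances in series:
R_inner film = 1/(h_i·A) = 1/(6.8×9.06) = 0.01623 K/W
R_brass = L/(kA) = 0.0018/(118×9.06) = 1.684×10^-6 K/W
R_glass-fibre batt = L/(kA) = 0.08/(0.0391×9.06) = 0.2258 K/W
R_total = 0.2421 K/W
Q = ΔT / R_total = 50 / 0.2421

Q ≈ 207 W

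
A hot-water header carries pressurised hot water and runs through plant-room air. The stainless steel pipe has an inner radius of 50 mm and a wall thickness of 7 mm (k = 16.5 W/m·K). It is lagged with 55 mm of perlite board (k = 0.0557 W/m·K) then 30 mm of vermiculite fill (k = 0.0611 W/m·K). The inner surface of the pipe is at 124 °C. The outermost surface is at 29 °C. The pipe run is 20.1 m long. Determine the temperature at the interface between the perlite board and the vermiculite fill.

Per-layer cylindrical resistances, series-summed:
R_stainless steel pipe wall = ln(57/50)/(2π×16.5×20.1) = 6.288×10^-5 K/W
R_perlite board = ln(112/57)/(2π×0.0557×20.1) = 0.09602 K/W
R_vermiculite fill = ln(142/112)/(2π×0.0611×20.1) = 0.03076 K/W
R_total = 0.1268 K/W
Q = ΔT/R_total = 95/0.1268
Q = 749 W
T_interface = T_inner − Q·ΣR(inner→interface) = 124 − 749×0.09608

T ≈ 52 °C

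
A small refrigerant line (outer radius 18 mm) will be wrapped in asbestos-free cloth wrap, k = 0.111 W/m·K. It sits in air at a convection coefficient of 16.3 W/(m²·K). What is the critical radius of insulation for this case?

r_cr ≈ 6.81 mm

For a cylinder r_cr = k/h = 0.111/16.3
r_cr = 6.81 mm; since the bare radius (18 mm) is above r_cr, any added insulation will reduce heat loss.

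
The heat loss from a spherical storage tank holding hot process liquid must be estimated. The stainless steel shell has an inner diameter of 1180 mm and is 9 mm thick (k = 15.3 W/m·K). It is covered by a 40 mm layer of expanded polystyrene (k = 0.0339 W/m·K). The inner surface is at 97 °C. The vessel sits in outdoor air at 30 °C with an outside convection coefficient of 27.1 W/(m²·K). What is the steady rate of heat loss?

Spherical conduction: R = (1/r_in − 1/r_out)/(4πk) per layer; series-sum.
R_stainless steel shell = (1/0.59 − 1/0.599)/(4π×15.3) = 1.325×10^-4 K/W
R_expanded polystyrene = (1/0.599 − 1/0.639)/(4π×0.0339) = 0.2453 K/W
R_outer film = 1/(h·4πr_o²) = 1/(27.1×4π×0.639²) = 0.007191 K/W
R_total = 0.2526 K/W
Q = ΔT/R_total = 67/0.2526

Q ≈ 265 W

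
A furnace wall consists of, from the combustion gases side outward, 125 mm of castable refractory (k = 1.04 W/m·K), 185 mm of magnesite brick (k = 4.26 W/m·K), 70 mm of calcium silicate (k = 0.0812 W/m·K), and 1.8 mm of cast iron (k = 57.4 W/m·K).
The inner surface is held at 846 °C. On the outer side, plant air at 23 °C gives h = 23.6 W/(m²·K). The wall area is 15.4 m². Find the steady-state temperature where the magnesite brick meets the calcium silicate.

T ≈ 720 °C

Using the resistance-network approach (series):
R_castable refractory = L/(kA) = 0.125/(1.04×15.4) = 0.007805 K/W
R_magnesite brick = L/(kA) = 0.185/(4.26×15.4) = 0.00282 K/W
R_calcium silicate = L/(kA) = 0.07/(0.0812×15.4) = 0.05598 K/W
R_cast iron = L/(kA) = 0.0018/(57.4×15.4) = 2.036×10^-6 K/W
R_outer film = 1/(h_o·A) = 1/(23.6×15.4) = 0.002751 K/W
R_total = 0.06936 K/W;  Q = ΔT/R_total = 823/0.06936 = 11870 W
T_interface = T_inner − Q·ΣR(inner→interface) = 846 − 11900×0.01062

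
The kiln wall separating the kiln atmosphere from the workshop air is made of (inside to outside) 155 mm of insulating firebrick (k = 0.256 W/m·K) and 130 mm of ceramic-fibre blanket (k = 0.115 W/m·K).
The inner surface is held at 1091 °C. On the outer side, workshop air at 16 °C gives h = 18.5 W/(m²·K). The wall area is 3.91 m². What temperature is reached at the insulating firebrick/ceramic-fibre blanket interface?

Series thermal resistances:
R_insulating firebrick = L/(kA) = 0.155/(0.256×3.91) = 0.1549 K/W
R_ceramic-fibre blanket = L/(kA) = 0.13/(0.115×3.91) = 0.2891 K/W
R_outer film = 1/(h_o·A) = 1/(18.5×3.91) = 0.01382 K/W
R_total = 0.4578 K/W;  Q = ΔT/R_total = 1075/0.4578 = 2348 W
T_interface = T_inner − Q·ΣR(inner→interface) = 1091 − 2350×0.1549

T ≈ 727 °C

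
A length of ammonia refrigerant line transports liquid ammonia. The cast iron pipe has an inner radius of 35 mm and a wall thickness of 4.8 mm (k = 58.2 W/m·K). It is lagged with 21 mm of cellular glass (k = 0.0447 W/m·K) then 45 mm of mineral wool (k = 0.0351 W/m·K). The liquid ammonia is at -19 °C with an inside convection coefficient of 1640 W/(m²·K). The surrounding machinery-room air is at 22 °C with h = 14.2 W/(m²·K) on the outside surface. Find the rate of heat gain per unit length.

q′ ≈ 9.93 W/m

Radial resistances (cylindrical: R_cond = ln(r_o/r_i)/(2πkL), R_conv = 1/(h·2πrL)):
R_inner film = 1/(h_i·2πr₁L) = 1/(1640×2π×0.035×1) = 0.002773 K/W
R_cast iron pipe wall = ln(39.8/35)/(2π×58.2×1) = 3.515×10^-4 K/W
R_cellular glass = ln(60.8/39.8)/(2π×0.0447×1) = 1.509 K/W
R_mineral wool = ln(105.8/60.8)/(2π×0.0351×1) = 2.512 K/W
R_outer film = 1/(h_o·2πr_oL) = 1/(14.2×2π×0.1058×1) = 0.1059 K/W
R_total = 4.13 K/W
Q = ΔT/R_total = 41/4.13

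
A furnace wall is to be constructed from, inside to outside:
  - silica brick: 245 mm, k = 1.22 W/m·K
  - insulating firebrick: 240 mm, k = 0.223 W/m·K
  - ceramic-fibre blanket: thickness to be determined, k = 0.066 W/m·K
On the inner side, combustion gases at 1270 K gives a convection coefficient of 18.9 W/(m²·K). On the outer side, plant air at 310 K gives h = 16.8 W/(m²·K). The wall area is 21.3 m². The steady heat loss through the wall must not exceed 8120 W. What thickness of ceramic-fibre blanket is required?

Treating each layer as a thermal resistance in series:
R_inner film = 1/(h_i·A) = 1/(18.9×21.3) = 0.002484 K/W
R_silica brick = L/(kA) = 0.245/(1.22×21.3) = 0.009428 K/W
R_insulating firebrick = L/(kA) = 0.24/(0.223×21.3) = 0.05053 K/W
R_outer film = 1/(h_o·A) = 1/(16.8×21.3) = 0.002795 K/W
Sum of the known resistances R_other = 0.06523 K/W
Required total resistance R_tot = ΔT/Q_allow = 960/8120 = 0.1182 K/W
R_ceramic-fibre blanket = R_tot − R_other = 0.05299 K/W
L = R·k·A = 0.05299×0.066×21.3

L ≈ 74.5 mm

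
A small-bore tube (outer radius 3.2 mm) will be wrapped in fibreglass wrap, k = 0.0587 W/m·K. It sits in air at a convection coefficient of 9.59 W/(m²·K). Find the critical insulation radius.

r_cr ≈ 6.12 mm

For a cylinder r_cr = k/h = 0.0587/9.59
r_cr = 6.12 mm; since the bare radius (3.2 mm) is below r_cr, adding a thin layer of insulation will *increase* heat loss.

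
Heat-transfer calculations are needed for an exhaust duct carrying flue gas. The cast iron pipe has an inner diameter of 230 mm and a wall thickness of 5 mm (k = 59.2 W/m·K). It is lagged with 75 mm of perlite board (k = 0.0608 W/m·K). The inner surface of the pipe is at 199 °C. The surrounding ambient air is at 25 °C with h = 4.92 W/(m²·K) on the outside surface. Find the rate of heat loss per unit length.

Radial resistances (cylindrical: R_cond = ln(r_o/r_i)/(2πkL), R_conv = 1/(h·2πrL)):
R_cast iron pipe wall = ln(120/115)/(2π×59.2×1) = 1.144×10^-4 K/W
R_perlite board = ln(195/120)/(2π×0.0608×1) = 1.271 K/W
R_outer film = 1/(h_o·2πr_oL) = 1/(4.92×2π×0.195×1) = 0.1659 K/W
R_total = 1.437 K/W
Q = ΔT/R_total = 174/1.437

q′ ≈ 121 W/m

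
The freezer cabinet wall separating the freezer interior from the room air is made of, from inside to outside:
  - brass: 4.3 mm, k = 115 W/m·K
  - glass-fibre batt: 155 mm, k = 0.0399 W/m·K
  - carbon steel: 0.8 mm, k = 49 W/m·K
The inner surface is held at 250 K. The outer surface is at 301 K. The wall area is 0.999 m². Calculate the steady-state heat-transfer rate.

Q ≈ 13.1 W

Treating each layer as a thermal resistance in series:
R_brass = L/(kA) = 0.0043/(115×0.999) = 3.743×10^-5 K/W
R_glass-fibre batt = L/(kA) = 0.155/(0.0399×0.999) = 3.889 K/W
R_carbon steel = L/(kA) = 0.0008/(49×0.999) = 1.634×10^-5 K/W
R_total = 3.889 K/W
Q = ΔT / R_total = 51 / 3.889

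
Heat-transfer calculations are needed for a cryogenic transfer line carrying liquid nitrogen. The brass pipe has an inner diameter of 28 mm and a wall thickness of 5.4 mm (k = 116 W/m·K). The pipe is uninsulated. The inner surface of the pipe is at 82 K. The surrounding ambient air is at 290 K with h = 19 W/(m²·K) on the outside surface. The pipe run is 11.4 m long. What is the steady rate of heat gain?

For a radial system each layer contributes R = ln(r_out/r_in)/(2πkL); films add R = 1/(hA).
R_brass pipe wall = ln(19.4/14)/(2π×116×11.4) = 3.926×10^-5 K/W
R_outer film = 1/(h_o·2πr_oL) = 1/(19×2π×0.0194×11.4) = 0.03788 K/W
R_total = 0.03791 K/W
Q = ΔT/R_total = 208/0.03791

Q ≈ 5490 W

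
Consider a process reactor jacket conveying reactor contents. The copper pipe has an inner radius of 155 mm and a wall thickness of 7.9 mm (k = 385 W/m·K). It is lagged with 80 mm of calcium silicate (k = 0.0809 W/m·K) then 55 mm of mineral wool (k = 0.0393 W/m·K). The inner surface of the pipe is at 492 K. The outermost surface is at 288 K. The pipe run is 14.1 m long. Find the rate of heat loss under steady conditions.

Per-layer cylindrical resistances, series-summed:
R_copper pipe wall = ln(162.9/155)/(2π×385×14.1) = 1.457×10^-6 K/W
R_calcium silicate = ln(242.9/162.9)/(2π×0.0809×14.1) = 0.05574 K/W
R_mineral wool = ln(297.9/242.9)/(2π×0.0393×14.1) = 0.05862 K/W
R_total = 0.1144 K/W
Q = ΔT/R_total = 204/0.1144

Q ≈ 1780 W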